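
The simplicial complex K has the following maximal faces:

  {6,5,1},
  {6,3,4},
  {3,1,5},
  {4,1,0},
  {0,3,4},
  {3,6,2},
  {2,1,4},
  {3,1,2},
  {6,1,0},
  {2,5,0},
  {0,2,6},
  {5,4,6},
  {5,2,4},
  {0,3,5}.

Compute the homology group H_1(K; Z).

Take the total order 0 < 1 < 2 < 3 < 4 < 5 < 6 on the vertex set. Then K (dimension 2) consists of the simplices:

  0-simplices (7): [0], [1], [2], [3], [4], [5], [6]
  1-simplices (21): [0,1], [0,2], [0,3], [0,4], [0,5], [0,6], [1,2], [1,3], [1,4], [1,5], [1,6], [2,3], [2,4], [2,5], [2,6], [3,4], [3,5], [3,6], [4,5], [4,6], [5,6]
  2-simplices (14): [0,1,4], [0,1,6], [0,2,5], [0,2,6], [0,3,4], [0,3,5], [1,2,3], [1,2,4], [1,3,5], [1,5,6], [2,3,6], [2,4,5], [3,4,6], [4,5,6]

Hence C_0 ≅ Z^7, C_1 ≅ Z^21, C_2 ≅ Z^14.

∂_1: C_1 → C_0 is given by ∂[p,q] = [q] − [p]. For instance
  ∂[0,2] = [2] − [0].
The 7×21 boundary matrix has rank 6 and Smith normal form diag(1,1,1,1,1,1).

The boundary map ∂_2: C_2 → C_1 maps a triangle to the signed sum of its edges. For instance
  ∂[4,5,6] = [5,6] − [4,6] + [4,5],
  ∂[0,2,6] = [2,6] − [0,6] + [0,2].
This gives a 21×14 integer matrix of rank 13; reducing to Smith normal form yields diagonal entries (1,1,1,1,1,1,1,1,1,1,1,1,1).

Now H_k = ker ∂_k / im ∂_{k+1}, so:

  H_1: rank ker ∂_1 − rank ∂_2 = (21 − 6) − 13 = 2, and the invariant factors of ∂_2 are all 1, so H_1 = Z^2.

(K is a triangulation of the torus T^2.)

H_1 = Z^2.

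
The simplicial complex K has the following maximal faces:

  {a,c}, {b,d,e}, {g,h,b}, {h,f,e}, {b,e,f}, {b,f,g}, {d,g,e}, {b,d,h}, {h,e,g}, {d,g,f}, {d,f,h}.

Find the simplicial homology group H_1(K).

H_1 ≅ Z_2.

K has 8 vertices, 16 edges, 10 triangles.
rank ∂_1 = 6, rank ∂_2 = 10 ⇒ b_1 = 16 − 6 − 10 = 0; ∂_2 has invariant factor(s) [2] giving torsion. So H_1 = Z_2.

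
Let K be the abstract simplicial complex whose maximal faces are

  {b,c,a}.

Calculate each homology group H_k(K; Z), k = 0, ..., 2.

H_0 ≅ Z,  H_1 = 0,  H_2 = 0.

Order the vertices as a < b < c. Listing each simplex with vertices in this order, K has dimension 2 with simplices:

  0-simplices (3): a, b, c
  1-simplices (3): ab, ac, bc
  2-simplices (1): abc

Hence C_0 ≅ Z^3, C_1 ≅ Z^3, C_2 ≅ Z^1.

∂_1: C_1 → C_0 sends each edge [p,q] (with p < q) to q − p. For instance
  ∂ac = c − a.
As a 3×3 matrix over Z this has rank 2, with invariant factors (1,1).

Boundary ∂_2: C_2 → C_1 acts by ∂[p,q,r] = [q,r] − [p,r] + [p,q]. For instance
  ∂abc = bc − ac + ab.
The 3×1 boundary matrix has rank 1 and Smith normal form diag(1).

Reading off H_k = ker ∂_k / im ∂_{k+1}:

  H_0: rank C_0 − rank ∂_1 = 3 − 2 = 1, and the invariant factors of ∂_1 are all 1, so H_0 ≅ Z.
  H_1: rank ker ∂_1 − rank ∂_2 = (3 − 2) − 1 = 0, and the invariant factors of ∂_2 are all 1, so H_1 ≅ 0.
  H_2: rank ker ∂_2 − rank ∂_3 = (1 − 1) − 0 = 0, and there is no ∂_3, so H_2 ≅ 0.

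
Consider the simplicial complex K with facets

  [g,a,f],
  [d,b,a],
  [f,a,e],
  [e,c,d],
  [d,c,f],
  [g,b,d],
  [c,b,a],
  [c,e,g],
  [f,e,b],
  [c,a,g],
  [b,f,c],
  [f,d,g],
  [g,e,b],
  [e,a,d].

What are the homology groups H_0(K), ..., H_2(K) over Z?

H_0 = Z,  H_1 = Z^2,  H_2 = Z.

Take the total order a < b < c < d < e < f < g on the vertex set. Then K (dimension 2) consists of the simplices:

  0-simplices (7): a, b, c, d, e, f, g
  1-simplices (21): ab, ac, ad, ae, af, ag, bc, bd, be, bf, bg, cd, ce, cf, cg, de, df, dg, ef, eg, fg
  2-simplices (14): abc, abd, acg, ade, aef, afg, bcf, bdg, bef, beg, cde, cdf, ceg, dfg

so the chain groups are C_0 ≅ Z^7, C_1 ≅ Z^21, C_2 ≅ Z^14.

∂_1: C_1 → C_0 sends each edge [p,q] (with p < q) to q − p.
The 7×21 boundary matrix has rank 6 and Smith normal form diag(1,1,1,1,1,1).

The boundary map ∂_2: C_2 → C_1 maps a triangle to the signed sum of its edges. For instance
  ∂ceg = eg − cg + ce,
  ∂bef = ef − bf + be.
The 21×14 boundary matrix has rank 13 and Smith normal form diag(1,1,1,1,1,1,1,1,1,1,1,1,1).

Computing H_k = (kernel of ∂_k) / (image of ∂_{k+1}):

  H_0: rank C_0 − rank ∂_1 = 7 − 6 = 1, and the invariant factors of ∂_1 are all 1, so H_0 ≅ Z.
  H_1: rank ker ∂_1 − rank ∂_2 = (21 − 6) − 13 = 2, and the invariant factors of ∂_2 are all 1, so H_1 ≅ Z^2.
  H_2: rank ker ∂_2 − rank ∂_3 = (14 − 13) − 0 = 1, and there is no ∂_3, so H_2 ≅ Z.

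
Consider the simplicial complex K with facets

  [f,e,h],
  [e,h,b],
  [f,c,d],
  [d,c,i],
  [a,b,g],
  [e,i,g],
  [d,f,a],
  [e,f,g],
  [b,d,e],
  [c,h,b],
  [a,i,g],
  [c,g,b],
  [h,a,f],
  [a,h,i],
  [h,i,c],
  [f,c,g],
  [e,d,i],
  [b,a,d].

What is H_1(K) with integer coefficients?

H_1 = Z^2.

We work with the vertex ordering a < b < c < d < e < f < g < h < i. The simplices of K, each written with vertices in increasing order, are:

  0-simplices (9): a, b, c, d, e, f, g, h, i
  1-simplices (27): ab, ad, af, ag, ah, ai, bc, bd, be, bg, bh, cd, cf, cg, ch, ci, de, df, di, ef, eg, eh, ei, fg, fh, gi, hi
  2-simplices (18): abd, abg, adf, afh, agi, ahi, bcg, bch, bde, beh, cdf, cdi, cfg, chi, dei, efg, efh, egi

giving chain groups C_0 ≅ Z^9, C_1 ≅ Z^27, C_2 ≅ Z^18.

The boundary map ∂_1: C_1 → C_0 maps an edge to its endpoints' difference, ∂[p,q] = q − p. For instance
  ∂ai = i − a.
As a 9×27 matrix over Z this has rank 8, with invariant factors (1,1,1,1,1,1,1,1).

Boundary ∂_2: C_2 → C_1 acts by ∂[p,q,r] = [q,r] − [p,r] + [p,q]. For instance
  ∂chi = hi − ci + ch,
  ∂abd = bd − ad + ab.
The 27×18 boundary matrix has rank 17 and Smith normal form diag(1,1,1,1,1,1,1,1,1,1,1,1,1,1,1,1,1).

Now H_k = ker ∂_k / im ∂_{k+1}, so:

  H_1: rank ker ∂_1 − rank ∂_2 = (27 − 8) − 17 = 2, and the invariant factors of ∂_2 are all 1, so H_1 = Z^2.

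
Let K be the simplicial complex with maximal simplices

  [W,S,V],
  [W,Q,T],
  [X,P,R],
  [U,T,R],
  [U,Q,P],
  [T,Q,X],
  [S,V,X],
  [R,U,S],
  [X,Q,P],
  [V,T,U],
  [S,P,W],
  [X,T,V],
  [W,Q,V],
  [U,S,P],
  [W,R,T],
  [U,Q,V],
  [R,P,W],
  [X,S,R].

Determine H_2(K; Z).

H_2 = 0.

K has 9 vertices, 27 edges, 18 triangles.
rank ∂_2 = 18, rank ∂_3 = 0 ⇒ b_2 = 18 − 18 − 0 = 0. So H_2 = 0.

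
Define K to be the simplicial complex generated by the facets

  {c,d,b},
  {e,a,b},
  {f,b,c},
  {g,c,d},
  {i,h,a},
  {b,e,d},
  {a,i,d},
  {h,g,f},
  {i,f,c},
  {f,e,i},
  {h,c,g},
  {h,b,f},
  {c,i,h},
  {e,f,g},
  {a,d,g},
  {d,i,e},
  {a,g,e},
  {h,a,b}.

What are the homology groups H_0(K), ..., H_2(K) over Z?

H_0 = Z,  H_1 = Z ⊕ Z/2,  H_2 = 0.

Take the total order a < b < c < d < e < f < g < h < i on the vertex set. Then K (dimension 2) consists of the simplices:

  0-simplices (9): a, b, c, d, e, f, g, h, i
  1-simplices (27): ab, ad, ae, ag, ah, ai, bc, bd, be, bf, bh, cd, cf, cg, ch, ci, de, dg, di, ef, eg, ei, fg, fh, fi, gh, hi
  2-simplices (18): abe, abh, adg, adi, aeg, ahi, bcd, bcf, bde, bfh, cdg, cfi, cgh, chi, dei, efg, efi, fgh

Hence C_0 ≅ Z^9, C_1 ≅ Z^27, C_2 ≅ Z^18.

Boundary ∂_1: C_1 → C_0 maps an edge to its endpoints' difference, ∂[p,q] = q − p. For instance
  ∂cg = g − c.
The resulting 9×27 matrix has rank 8, and its Smith normal form has invariant factors (1,1,1,1,1,1,1,1).

The boundary map ∂_2: C_2 → C_1 acts by ∂[p,q,r] = [q,r] − [p,r] + [p,q]. For instance
  ∂fgh = gh − fh + fg,
  ∂abe = be − ae + ab.
As a 27×18 matrix over Z this has rank 18, with invariant factors (1,1,1,1,1,1,1,1,1,1,1,1,1,1,1,1,1,2).

Computing H_k = (kernel of ∂_k) / (image of ∂_{k+1}):

  H_0: rank C_0 − rank ∂_1 = 9 − 8 = 1, and the invariant factors of ∂_1 are all 1, so H_0 ≅ Z.
  H_1: rank ker ∂_1 − rank ∂_2 = (27 − 8) − 18 = 1, and ∂_2 has invariant factor 2 > 1, so H_1 ≅ Z ⊕ Z/2.
  H_2: rank ker ∂_2 − rank ∂_3 = (18 − 18) − 0 = 0, and there is no ∂_3, so H_2 ≅ 0.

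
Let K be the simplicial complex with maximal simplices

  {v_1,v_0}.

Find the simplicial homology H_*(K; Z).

Order the vertices as v_0 < v_1. Listing each simplex with vertices in this order, K has dimension 1 with simplices:

  0-simplices (2): [v_0], [v_1]
  1-simplices (1): [v_0,v_1]

giving chain groups C_0 ≅ Z^2, C_1 ≅ Z^1.

Boundary ∂_1: C_1 → C_0 is given by ∂[p,q] = [q] − [p].
The resulting 2×1 matrix has rank 1, and its Smith normal form has invariant factors (1).

Reading off H_k = ker ∂_k / im ∂_{k+1}:

  H_0: rank C_0 − rank ∂_1 = 2 − 1 = 1, and the invariant factors of ∂_1 are all 1, so H_0 ≅ Z.
  H_1: rank ker ∂_1 − rank ∂_2 = (1 − 1) − 0 = 0, and there is no ∂_2, so H_1 ≅ 0.

(K is a triangulation of the 1-simplex.)

H_0 ≅ Z,  H_1 = 0.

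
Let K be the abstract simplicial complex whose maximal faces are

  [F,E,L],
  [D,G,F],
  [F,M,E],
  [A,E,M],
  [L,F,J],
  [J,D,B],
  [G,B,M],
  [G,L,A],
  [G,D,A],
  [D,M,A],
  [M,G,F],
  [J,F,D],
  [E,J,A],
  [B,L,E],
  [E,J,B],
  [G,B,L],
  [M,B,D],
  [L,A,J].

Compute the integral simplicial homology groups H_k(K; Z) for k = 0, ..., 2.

Take the total order A < B < D < E < F < G < J < L < M on the vertex set. Then K (dimension 2) consists of the simplices:

  0-simplices (9): A, B, D, E, F, G, J, L, M
  1-simplices (27): AD, AE, AG, AJ, AL, AM, BD, BE, BG, BJ, BL, BM, DF, DG, DJ, DM, EF, EJ, EL, EM, FG, FJ, FL, FM, GL, GM, JL
  2-simplices (18): ADG, ADM, AEJ, AEM, AGL, AJL, BDJ, BDM, BEJ, BEL, BGL, BGM, DFG, DFJ, EFL, EFM, FGM, FJL

so the chain groups are C_0 ≅ Z^9, C_1 ≅ Z^27, C_2 ≅ Z^18.

Boundary ∂_1: C_1 → C_0 sends each edge [p,q] (with p < q) to q − p.
The 9×27 boundary matrix has rank 8 and Smith normal form diag(1,1,1,1,1,1,1,1).

∂_2: C_2 → C_1 maps a triangle to the signed sum of its edges. For instance
  ∂FGM = GM − FM + FG,
  ∂AJL = JL − AL + AJ.
This gives a 27×18 integer matrix of rank 18; reducing to Smith normal form yields diagonal entries (1,1,1,1,1,1,1,1,1,1,1,1,1,1,1,1,1,2).

Computing H_k = (kernel of ∂_k) / (image of ∂_{k+1}):

  H_0: rank C_0 − rank ∂_1 = 9 − 8 = 1, and the invariant factors of ∂_1 are all 1, so H_0 ≅ Z.
  H_1: rank ker ∂_1 − rank ∂_2 = (27 − 8) − 18 = 1, and ∂_2 has invariant factor 2 > 1, so H_1 ≅ Z ⊕ Z_2.
  H_2: rank ker ∂_2 − rank ∂_3 = (18 − 18) − 0 = 0, and there is no ∂_3, so H_2 ≅ 0.

As a check, the Euler characteristic is 9 − 27 + 18 = 0, which agrees with 1 − 1 + 0 = 0.

H_0 = Z,  H_1 = Z ⊕ Z_2,  H_2 = 0.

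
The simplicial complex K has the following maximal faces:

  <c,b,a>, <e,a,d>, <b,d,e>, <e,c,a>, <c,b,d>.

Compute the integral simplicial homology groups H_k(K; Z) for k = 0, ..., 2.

H_0 ≅ Z,  H_1 ≅ Z,  H_2 = 0.

Order the vertices as a < b < c < d < e. Listing each simplex with vertices in this order, K has dimension 2 with simplices:

  0-simplices (5): a, b, c, d, e
  1-simplices (10): ab, ac, ad, ae, bc, bd, be, cd, ce, de
  2-simplices (5): abc, ace, ade, bcd, bde

so the chain groups are C_0 ≅ Z^5, C_1 ≅ Z^10, C_2 ≅ Z^5.

∂_1: C_1 → C_0 is given by ∂[p,q] = [q] − [p]. For instance
  ∂ad = d − a.
The 5×10 boundary matrix has rank 4 and Smith normal form diag(1,1,1,1).

Boundary ∂_2: C_2 → C_1 acts by ∂[p,q,r] = [q,r] − [p,r] + [p,q]. For instance
  ∂ace = ce − ae + ac,
  ∂abc = bc − ac + ab.
As a 10×5 matrix over Z this has rank 5, with invariant factors (1,1,1,1,1).

Now H_k = ker ∂_k / im ∂_{k+1}, so:

  H_0: rank C_0 − rank ∂_1 = 5 − 4 = 1, and the invariant factors of ∂_1 are all 1, so H_0 = Z.
  H_1: rank ker ∂_1 − rank ∂_2 = (10 − 4) − 5 = 1, and the invariant factors of ∂_2 are all 1, so H_1 = Z.
  H_2: rank ker ∂_2 − rank ∂_3 = (5 − 5) − 0 = 0, and there is no ∂_3, so H_2 = 0.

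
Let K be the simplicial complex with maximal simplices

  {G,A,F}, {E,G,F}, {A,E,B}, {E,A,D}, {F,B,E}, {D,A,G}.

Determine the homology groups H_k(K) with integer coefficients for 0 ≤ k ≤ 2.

H_0 = Z,  H_1 = Z,  H_2 = 0.

K has 6 vertices, 12 edges, 6 triangles.
rank ∂_0 = 0, rank ∂_1 = 5 ⇒ b_0 = 6 − 0 − 5 = 1; all invariant factors of ∂_1 are 1 so no torsion. So H_0 ≅ Z.
rank ∂_1 = 5, rank ∂_2 = 6 ⇒ b_1 = 12 − 5 − 6 = 1; all invariant factors of ∂_2 are 1 so no torsion. So H_1 ≅ Z.
rank ∂_2 = 6, rank ∂_3 = 0 ⇒ b_2 = 6 − 6 − 0 = 0. So H_2 ≅ 0.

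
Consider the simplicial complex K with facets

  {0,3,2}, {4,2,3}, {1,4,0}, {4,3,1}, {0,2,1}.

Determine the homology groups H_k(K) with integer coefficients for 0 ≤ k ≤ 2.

H_0 ≅ Z,  H_1 ≅ Z,  H_2 = 0.

Take the total order 0 < 1 < 2 < 3 < 4 on the vertex set. Then K (dimension 2) consists of the simplices:

  0-simplices (5): [0], [1], [2], [3], [4]
  1-simplices (10): [0,1], [0,2], [0,3], [0,4], [1,2], [1,3], [1,4], [2,3], [2,4], [3,4]
  2-simplices (5): [0,1,2], [0,1,4], [0,2,3], [1,3,4], [2,3,4]

so the chain groups are C_0 ≅ Z^5, C_1 ≅ Z^10, C_2 ≅ Z^5.

∂_1: C_1 → C_0 sends each edge [p,q] (with p < q) to q − p.
This gives a 5×10 integer matrix of rank 4; reducing to Smith normal form yields diagonal entries (1,1,1,1).

The boundary map ∂_2: C_2 → C_1 acts by ∂[p,q,r] = [q,r] − [p,r] + [p,q]. For instance
  ∂[0,2,3] = [2,3] − [0,3] + [0,2],
  ∂[2,3,4] = [3,4] − [2,4] + [2,3].
The resulting 10×5 matrix has rank 5, and its Smith normal form has invariant factors (1,1,1,1,1).

Computing H_k = (kernel of ∂_k) / (image of ∂_{k+1}):

  H_0: rank C_0 − rank ∂_1 = 5 − 4 = 1, and the invariant factors of ∂_1 are all 1, so H_0 = Z.
  H_1: rank ker ∂_1 − rank ∂_2 = (10 − 4) − 5 = 1, and the invariant factors of ∂_2 are all 1, so H_1 = Z.
  H_2: rank ker ∂_2 − rank ∂_3 = (5 − 5) − 0 = 0, and there is no ∂_3, so H_2 = 0.

As a check, the Euler characteristic is 5 − 10 + 5 = 0, which agrees with 1 − 1 + 0 = 0.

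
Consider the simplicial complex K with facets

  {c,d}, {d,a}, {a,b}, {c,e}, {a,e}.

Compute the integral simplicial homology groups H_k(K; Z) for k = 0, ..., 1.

We work with the vertex ordering a < b < c < d < e. The simplices of K, each written with vertices in increasing order, are:

  0-simplices (5): a, b, c, d, e
  1-simplices (5): ab, ad, ae, cd, ce

Hence C_0 ≅ Z^5, C_1 ≅ Z^5.

Boundary ∂_1: C_1 → C_0 maps an edge to its endpoints' difference, ∂[p,q] = q − p. For instance
  ∂ad = d − a.
As a 5×5 matrix over Z this has rank 4, with invariant factors (1,1,1,1).

Now H_k = ker ∂_k / im ∂_{k+1}, so:

  H_0: rank C_0 − rank ∂_1 = 5 − 4 = 1, and the invariant factors of ∂_1 are all 1, so H_0 ≅ Z.
  H_1: rank ker ∂_1 − rank ∂_2 = (5 − 4) − 0 = 1, and there is no ∂_2, so H_1 ≅ Z.

H_0 ≅ Z,  H_1 ≅ Z.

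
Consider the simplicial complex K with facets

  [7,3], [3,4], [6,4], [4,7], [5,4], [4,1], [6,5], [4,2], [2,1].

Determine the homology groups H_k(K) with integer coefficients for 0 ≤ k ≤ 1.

Take the total order 1 < 2 < 3 < 4 < 5 < 6 < 7 on the vertex set. Then K (dimension 1) consists of the simplices:

  0-simplices (7): [1], [2], [3], [4], [5], [6], [7]
  1-simplices (9): [1,2], [1,4], [2,4], [3,4], [3,7], [4,5], [4,6], [4,7], [5,6]

so the chain groups are C_0 ≅ Z^7, C_1 ≅ Z^9.

The boundary map ∂_1: C_1 → C_0 is given by ∂[p,q] = [q] − [p]. For instance
  ∂[1,2] = [2] − [1].
As a 7×9 matrix over Z this has rank 6, with invariant factors (1,1,1,1,1,1).

Reading off H_k = ker ∂_k / im ∂_{k+1}:

  H_0: rank C_0 − rank ∂_1 = 7 − 6 = 1, and the invariant factors of ∂_1 are all 1, so H_0 ≅ Z.
  H_1: rank ker ∂_1 − rank ∂_2 = (9 − 6) − 0 = 3, and there is no ∂_2, so H_1 ≅ Z^3.

(K is a triangulation of a wedge of 3 circles.)

H_0 = Z,  H_1 = Z^3.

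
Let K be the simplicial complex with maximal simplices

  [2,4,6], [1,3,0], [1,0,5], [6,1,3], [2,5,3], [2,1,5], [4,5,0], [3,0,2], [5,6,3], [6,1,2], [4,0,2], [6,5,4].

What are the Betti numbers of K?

Fix the vertex order 0 < 1 < 2 < 3 < 4 < 5 < 6 and write every simplex with vertices in increasing order. Then dim K = 2 and the simplices of K are:

  0-simplices (7): [0], [1], [2], [3], [4], [5], [6]
  1-simplices (18): [0,1], [0,2], [0,3], [0,4], [0,5], [1,2], [1,3], [1,5], [1,6], [2,3], [2,4], [2,5], [2,6], [3,5], [3,6], [4,5], [4,6], [5,6]
  2-simplices (12): [0,1,3], [0,1,5], [0,2,3], [0,2,4], [0,4,5], [1,2,5], [1,2,6], [1,3,6], [2,3,5], [2,4,6], [3,5,6], [4,5,6]

Hence C_0 ≅ Z^7, C_1 ≅ Z^18, C_2 ≅ Z^12.

Boundary ∂_1: C_1 → C_0 sends each edge [p,q] (with p < q) to q − p. For instance
  ∂[1,2] = [2] − [1].
This gives a 7×18 integer matrix of rank 6; reducing to Smith normal form yields diagonal entries (1,1,1,1,1,1).

Boundary ∂_2: C_2 → C_1 acts by ∂[p,q,r] = [q,r] − [p,r] + [p,q]. For instance
  ∂[2,3,5] = [3,5] − [2,5] + [2,3],
  ∂[1,3,6] = [3,6] − [1,6] + [1,3].
This gives a 18×12 integer matrix of rank 12; reducing to Smith normal form yields diagonal entries (1,1,1,1,1,1,1,1,1,1,1,2).

Now H_k = ker ∂_k / im ∂_{k+1}, so:

  H_0: rank C_0 − rank ∂_1 = 7 − 6 = 1, and the invariant factors of ∂_1 are all 1, so H_0 = Z.
  H_1: rank ker ∂_1 − rank ∂_2 = (18 − 6) − 12 = 0, and ∂_2 has invariant factor 2 > 1, so H_1 = Z/2.
  H_2: rank ker ∂_2 − rank ∂_3 = (12 − 12) − 0 = 0, and there is no ∂_3, so H_2 = 0.

(K is a triangulation of the real projective plane RP^2.)

Hence the Betti numbers are b_0 = 1, b_1 = 0, b_2 = 0.

b_0 = 1, b_1 = 0, b_2 = 0.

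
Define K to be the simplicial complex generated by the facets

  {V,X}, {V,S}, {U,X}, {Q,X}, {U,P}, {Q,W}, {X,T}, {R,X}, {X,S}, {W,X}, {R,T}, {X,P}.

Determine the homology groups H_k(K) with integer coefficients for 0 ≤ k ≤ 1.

H_0 = Z,  H_1 = Z^4.

We work with the vertex ordering P < Q < R < S < T < U < V < W < X. The simplices of K, each written with vertices in increasing order, are:

  0-simplices (9): P, Q, R, S, T, U, V, W, X
  1-simplices (12): PU, PX, QW, QX, RT, RX, SV, SX, TX, UX, VX, WX

so the chain groups are C_0 ≅ Z^9, C_1 ≅ Z^12.

∂_1: C_1 → C_0 sends each edge [p,q] (with p < q) to q − p.
The 9×12 boundary matrix has rank 8 and Smith normal form diag(1,1,1,1,1,1,1,1).

Computing H_k = (kernel of ∂_k) / (image of ∂_{k+1}):

  H_0: rank C_0 − rank ∂_1 = 9 − 8 = 1, and the invariant factors of ∂_1 are all 1, so H_0 ≅ Z.
  H_1: rank ker ∂_1 − rank ∂_2 = (12 − 8) − 0 = 4, and there is no ∂_2, so H_1 ≅ Z^4.

As a check, the Euler characteristic is 9 − 12 = -3, which agrees with 1 − 4 = -3.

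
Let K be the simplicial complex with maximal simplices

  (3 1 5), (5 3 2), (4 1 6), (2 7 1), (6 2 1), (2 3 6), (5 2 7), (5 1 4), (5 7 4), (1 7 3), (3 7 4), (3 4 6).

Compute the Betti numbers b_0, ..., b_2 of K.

K has 7 vertices, 18 edges, 12 triangles.
rank ∂_0 = 0, rank ∂_1 = 6 ⇒ b_0 = 7 − 0 − 6 = 1; all invariant factors of ∂_1 are 1 so no torsion. So H_0 ≅ Z.
rank ∂_1 = 6, rank ∂_2 = 12 ⇒ b_1 = 18 − 6 − 12 = 0; ∂_2 has invariant factor(s) [2] giving torsion. So H_1 ≅ Z/2.
rank ∂_2 = 12, rank ∂_3 = 0 ⇒ b_2 = 12 − 12 − 0 = 0. So H_2 ≅ 0.

b_0 = 1, b_1 = 0, b_2 = 0.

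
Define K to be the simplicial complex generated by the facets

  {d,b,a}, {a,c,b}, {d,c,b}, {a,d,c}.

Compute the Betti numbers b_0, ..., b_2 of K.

Take the total order a < b < c < d on the vertex set. Then K (dimension 2) consists of the simplices:

  0-simplices (4): a, b, c, d
  1-simplices (6): ab, ac, ad, bc, bd, cd
  2-simplices (4): abc, abd, acd, bcd

Hence C_0 ≅ Z^4, C_1 ≅ Z^6, C_2 ≅ Z^4.

Boundary ∂_1: C_1 → C_0 sends each edge [p,q] (with p < q) to q − p.
The resulting 4×6 matrix has rank 3, and its Smith normal form has invariant factors (1,1,1).

Boundary ∂_2: C_2 → C_1 sends each 2-simplex [p,q,r] to [q,r] − [p,r] + [p,q]. For instance
  ∂acd = cd − ad + ac,
  ∂bcd = cd − bd + bc.
As a 6×4 matrix over Z this has rank 3, with invariant factors (1,1,1).

From H_k ≅ ker(∂_k) / im(∂_{k+1}) we obtain:

  H_0: rank C_0 − rank ∂_1 = 4 − 3 = 1, and the invariant factors of ∂_1 are all 1, so H_0 ≅ Z.
  H_1: rank ker ∂_1 − rank ∂_2 = (6 − 3) − 3 = 0, and the invariant factors of ∂_2 are all 1, so H_1 ≅ 0.
  H_2: rank ker ∂_2 − rank ∂_3 = (4 − 3) − 0 = 1, and there is no ∂_3, so H_2 ≅ Z.

Hence the Betti numbers are b_0 = 1, b_1 = 0, b_2 = 1.

b_0 = 1, b_1 = 0, b_2 = 1.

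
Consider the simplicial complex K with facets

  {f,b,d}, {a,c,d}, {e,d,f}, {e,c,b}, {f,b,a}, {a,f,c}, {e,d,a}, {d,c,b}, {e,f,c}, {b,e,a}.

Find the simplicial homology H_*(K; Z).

Fix the vertex order a < b < c < d < e < f and write every simplex with vertices in increasing order. Then dim K = 2 and the simplices of K are:

  0-simplices (6): a, b, c, d, e, f
  1-simplices (15): ab, ac, ad, ae, af, bc, bd, be, bf, cd, ce, cf, de, df, ef
  2-simplices (10): abe, abf, acd, acf, ade, bcd, bce, bdf, cef, def

so the chain groups are C_0 ≅ Z^6, C_1 ≅ Z^15, C_2 ≅ Z^10.

Boundary ∂_1: C_1 → C_0 maps an edge to its endpoints' difference, ∂[p,q] = q − p. For instance
  ∂cd = d − c.
This gives a 6×15 integer matrix of rank 5; reducing to Smith normal form yields diagonal entries (1,1,1,1,1).

The boundary map ∂_2: C_2 → C_1 sends each 2-simplex [p,q,r] to [q,r] − [p,r] + [p,q]. For instance
  ∂acd = cd − ad + ac,
  ∂bce = ce − be + bc.
As a 15×10 matrix over Z this has rank 10, with invariant factors (1,1,1,1,1,1,1,1,1,2).

Now H_k = ker ∂_k / im ∂_{k+1}, so:

  H_0: rank C_0 − rank ∂_1 = 6 − 5 = 1, and the invariant factors of ∂_1 are all 1, so H_0 = Z.
  H_1: rank ker ∂_1 − rank ∂_2 = (15 − 5) − 10 = 0, and ∂_2 has invariant factor 2 > 1, so H_1 = Z/2Z.
  H_2: rank ker ∂_2 − rank ∂_3 = (10 − 10) − 0 = 0, and there is no ∂_3, so H_2 = 0.

H_0 ≅ Z,  H_1 ≅ Z/2Z,  H_2 = 0.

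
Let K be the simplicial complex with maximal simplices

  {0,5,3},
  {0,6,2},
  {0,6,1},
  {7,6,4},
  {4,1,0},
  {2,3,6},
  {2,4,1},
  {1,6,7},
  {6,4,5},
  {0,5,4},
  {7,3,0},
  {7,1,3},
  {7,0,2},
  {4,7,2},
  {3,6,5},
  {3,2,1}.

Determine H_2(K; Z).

H_2 ≅ Z.

Order the vertices as 0 < 1 < 2 < 3 < 4 < 5 < 6 < 7. Listing each simplex with vertices in this order, K has dimension 2 with simplices:

  0-simplices (8): [0], [1], [2], [3], [4], [5], [6], [7]
  1-simplices (24): (24 of them)
  2-simplices (16): [0,1,4], [0,1,6], [0,2,6], [0,2,7], [0,3,5], [0,3,7], [0,4,5], [1,2,3], [1,2,4], [1,3,7], [1,6,7], [2,3,6], [2,4,7], [3,5,6], [4,5,6], [4,6,7]

giving chain groups C_0 ≅ Z^8, C_1 ≅ Z^24, C_2 ≅ Z^16.

Boundary ∂_1: C_1 → C_0 maps an edge to its endpoints' difference, ∂[p,q] = q − p. For instance
  ∂[6,7] = [7] − [6].
The resulting 8×24 matrix has rank 7, and its Smith normal form has invariant factors (1,1,1,1,1,1,1).

Boundary ∂_2: C_2 → C_1 acts by ∂[p,q,r] = [q,r] − [p,r] + [p,q]. For instance
  ∂[1,2,4] = [2,4] − [1,4] + [1,2],
  ∂[1,6,7] = [6,7] − [1,7] + [1,6].
The resulting 24×16 matrix has rank 15, and its Smith normal form has invariant factors (1,1,1,1,1,1,1,1,1,1,1,1,1,1,1).

Reading off H_k = ker ∂_k / im ∂_{k+1}:

  H_2: rank ker ∂_2 − rank ∂_3 = (16 − 15) − 0 = 1, and there is no ∂_3, so H_2 ≅ Z.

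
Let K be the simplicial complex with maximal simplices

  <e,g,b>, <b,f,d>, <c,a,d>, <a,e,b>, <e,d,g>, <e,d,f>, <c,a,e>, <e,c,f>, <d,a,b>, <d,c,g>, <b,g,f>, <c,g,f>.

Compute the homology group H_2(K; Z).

Take the total order a < b < c < d < e < f < g on the vertex set. Then K (dimension 2) consists of the simplices:

  0-simplices (7): a, b, c, d, e, f, g
  1-simplices (18): ab, ac, ad, ae, bd, be, bf, bg, cd, ce, cf, cg, de, df, dg, ef, eg, fg
  2-simplices (12): abd, abe, acd, ace, bdf, beg, bfg, cdg, cef, cfg, def, deg

so the chain groups are C_0 ≅ Z^7, C_1 ≅ Z^18, C_2 ≅ Z^12.

The boundary map ∂_1: C_1 → C_0 maps an edge to its endpoints' difference, ∂[p,q] = q − p. For instance
  ∂ad = d − a.
As a 7×18 matrix over Z this has rank 6, with invariant factors (1,1,1,1,1,1).

The boundary map ∂_2: C_2 → C_1 acts by ∂[p,q,r] = [q,r] − [p,r] + [p,q]. For instance
  ∂cfg = fg − cg + cf,
  ∂def = ef − df + de.
This gives a 18×12 integer matrix of rank 12; reducing to Smith normal form yields diagonal entries (1,1,1,1,1,1,1,1,1,1,1,2).

Computing H_k = (kernel of ∂_k) / (image of ∂_{k+1}):

  H_2: rank ker ∂_2 − rank ∂_3 = (12 − 12) − 0 = 0, and there is no ∂_3, so H_2 = 0.

H_2 = 0.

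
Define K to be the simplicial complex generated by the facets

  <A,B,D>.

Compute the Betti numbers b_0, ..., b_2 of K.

b_0 = 1, b_1 = 0, b_2 = 0.

We work with the vertex ordering A < B < D. The simplices of K, each written with vertices in increasing order, are:

  0-simplices (3): A, B, D
  1-simplices (3): AB, AD, BD
  2-simplices (1): ABD

so the chain groups are C_0 ≅ Z^3, C_1 ≅ Z^3, C_2 ≅ Z^1.

Boundary ∂_1: C_1 → C_0 is given by ∂[p,q] = [q] − [p].
The resulting 3×3 matrix has rank 2, and its Smith normal form has invariant factors (1,1).

Boundary ∂_2: C_2 → C_1 maps a triangle to the signed sum of its edges. For instance
  ∂ABD = BD − AD + AB.
The resulting 3×1 matrix has rank 1, and its Smith normal form has invariant factors (1).

From H_k ≅ ker(∂_k) / im(∂_{k+1}) we obtain:

  H_0: rank C_0 − rank ∂_1 = 3 − 2 = 1, and the invariant factors of ∂_1 are all 1, so H_0 ≅ Z.
  H_1: rank ker ∂_1 − rank ∂_2 = (3 − 2) − 1 = 0, and the invariant factors of ∂_2 are all 1, so H_1 ≅ 0.
  H_2: rank ker ∂_2 − rank ∂_3 = (1 − 1) − 0 = 0, and there is no ∂_3, so H_2 ≅ 0.

Hence the Betti numbers are b_0 = 1, b_1 = 0, b_2 = 0.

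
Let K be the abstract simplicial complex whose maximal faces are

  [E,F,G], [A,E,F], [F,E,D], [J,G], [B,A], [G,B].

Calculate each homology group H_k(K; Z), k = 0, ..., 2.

H_0 ≅ Z,  H_1 ≅ Z,  H_2 = 0.

Fix the vertex order A < B < D < E < F < G < J and write every simplex with vertices in increasing order. Then dim K = 2 and the simplices of K are:

  0-simplices (7): A, B, D, E, F, G, J
  1-simplices (10): AB, AE, AF, BG, DE, DF, EF, EG, FG, GJ
  2-simplices (3): AEF, DEF, EFG

giving chain groups C_0 ≅ Z^7, C_1 ≅ Z^10, C_2 ≅ Z^3.

Boundary ∂_1: C_1 → C_0 maps an edge to its endpoints' difference, ∂[p,q] = q − p.
The resulting 7×10 matrix has rank 6, and its Smith normal form has invariant factors (1,1,1,1,1,1).

Boundary ∂_2: C_2 → C_1 sends each 2-simplex [p,q,r] to [q,r] − [p,r] + [p,q]. For instance
  ∂DEF = EF − DF + DE,
  ∂AEF = EF − AF + AE.
This gives a 10×3 integer matrix of rank 3; reducing to Smith normal form yields diagonal entries (1,1,1).

Computing H_k = (kernel of ∂_k) / (image of ∂_{k+1}):

  H_0: rank C_0 − rank ∂_1 = 7 − 6 = 1, and the invariant factors of ∂_1 are all 1, so H_0 ≅ Z.
  H_1: rank ker ∂_1 − rank ∂_2 = (10 − 6) − 3 = 1, and the invariant factors of ∂_2 are all 1, so H_1 ≅ Z.
  H_2: rank ker ∂_2 − rank ∂_3 = (3 − 3) − 0 = 0, and there is no ∂_3, so H_2 ≅ 0.

As a check, the Euler characteristic is 7 − 10 + 3 = 0, which agrees with 1 − 1 + 0 = 0.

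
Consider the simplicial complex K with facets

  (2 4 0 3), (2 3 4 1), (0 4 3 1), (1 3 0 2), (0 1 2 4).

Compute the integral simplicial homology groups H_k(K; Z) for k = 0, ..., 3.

H_0 ≅ Z,  H_1 = 0,  H_2 = 0,  H_3 ≅ Z.

Take the total order 0 < 1 < 2 < 3 < 4 on the vertex set. Then K (dimension 3) consists of the simplices:

  0-simplices (5): [0], [1], [2], [3], [4]
  1-simplices (10): [0,1], [0,2], [0,3], [0,4], [1,2], [1,3], [1,4], [2,3], [2,4], [3,4]
  2-simplices (10): [0,1,2], [0,1,3], [0,1,4], [0,2,3], [0,2,4], [0,3,4], [1,2,3], [1,2,4], [1,3,4], [2,3,4]
  3-simplices (5): [0,1,2,3], [0,1,2,4], [0,1,3,4], [0,2,3,4], [1,2,3,4]

giving chain groups C_0 ≅ Z^5, C_1 ≅ Z^10, C_2 ≅ Z^10, C_3 ≅ Z^5.

∂_1: C_1 → C_0 sends each edge [p,q] (with p < q) to q − p.
The resulting 5×10 matrix has rank 4, and its Smith normal form has invariant factors (1,1,1,1).

The boundary map ∂_2: C_2 → C_1 sends each 2-simplex [p,q,r] to [q,r] − [p,r] + [p,q]. For instance
  ∂[0,1,2] = [1,2] − [0,2] + [0,1],
  ∂[1,2,3] = [2,3] − [1,3] + [1,2].
The 10×10 boundary matrix has rank 6 and Smith normal form diag(1,1,1,1,1,1).

The boundary map ∂_3: C_3 → C_2 sends each 3-simplex σ to the alternating sum Σ_i (−1)^i (σ with its i-th vertex removed). For instance
  ∂[0,1,2,4] = [1,2,4] − [0,2,4] + [0,1,4] − [0,1,2],
  ∂[0,1,2,3] = [1,2,3] − [0,2,3] + [0,1,3] − [0,1,2].
The 10×5 boundary matrix has rank 4 and Smith normal form diag(1,1,1,1).

Computing H_k = (kernel of ∂_k) / (image of ∂_{k+1}):

  H_0: rank C_0 − rank ∂_1 = 5 − 4 = 1, and the invariant factors of ∂_1 are all 1, so H_0 = Z.
  H_1: rank ker ∂_1 − rank ∂_2 = (10 − 4) − 6 = 0, and the invariant factors of ∂_2 are all 1, so H_1 = 0.
  H_2: rank ker ∂_2 − rank ∂_3 = (10 − 6) − 4 = 0, and the invariant factors of ∂_3 are all 1, so H_2 = 0.
  H_3: rank ker ∂_3 − rank ∂_4 = (5 − 4) − 0 = 1, and there is no ∂_4, so H_3 = Z.

(K is a triangulation of the 3-sphere S^3.)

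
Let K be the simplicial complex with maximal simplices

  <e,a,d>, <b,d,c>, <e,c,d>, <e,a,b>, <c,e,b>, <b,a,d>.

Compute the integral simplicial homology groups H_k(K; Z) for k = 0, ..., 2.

H_0 = Z,  H_1 = 0,  H_2 = Z.

K has 5 vertices, 9 edges, 6 triangles.
rank ∂_0 = 0, rank ∂_1 = 4 ⇒ b_0 = 5 − 0 − 4 = 1; all invariant factors of ∂_1 are 1 so no torsion. So H_0 ≅ Z.
rank ∂_1 = 4, rank ∂_2 = 5 ⇒ b_1 = 9 − 4 − 5 = 0; all invariant factors of ∂_2 are 1 so no torsion. So H_1 ≅ 0.
rank ∂_2 = 5, rank ∂_3 = 0 ⇒ b_2 = 6 − 5 − 0 = 1. So H_2 ≅ Z.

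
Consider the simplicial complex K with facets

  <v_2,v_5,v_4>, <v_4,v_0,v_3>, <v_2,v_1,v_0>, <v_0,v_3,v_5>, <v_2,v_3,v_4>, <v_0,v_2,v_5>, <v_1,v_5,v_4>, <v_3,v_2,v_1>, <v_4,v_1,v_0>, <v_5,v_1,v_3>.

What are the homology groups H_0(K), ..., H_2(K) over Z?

Order the vertices as v_0 < v_1 < v_2 < v_3 < v_4 < v_5. Listing each simplex with vertices in this order, K has dimension 2 with simplices:

  0-simplices (6): [v_0], [v_1], [v_2], [v_3], [v_4], [v_5]
  1-simplices (15): (15 of them)
  2-simplices (10): [v_0,v_1,v_2], [v_0,v_1,v_4], [v_0,v_2,v_5], [v_0,v_3,v_4], [v_0,v_3,v_5], [v_1,v_2,v_3], [v_1,v_3,v_5], [v_1,v_4,v_5], [v_2,v_3,v_4], [v_2,v_4,v_5]

Hence C_0 ≅ Z^6, C_1 ≅ Z^15, C_2 ≅ Z^10.

∂_1: C_1 → C_0 sends each edge [p,q] (with p < q) to q − p. For instance
  ∂[v_1,v_3] = [v_3] − [v_1].
As a 6×15 matrix over Z this has rank 5, with invariant factors (1,1,1,1,1).

Boundary ∂_2: C_2 → C_1 acts by ∂[p,q,r] = [q,r] − [p,r] + [p,q]. For instance
  ∂[v_1,v_3,v_5] = [v_3,v_5] − [v_1,v_5] + [v_1,v_3],
  ∂[v_0,v_2,v_5] = [v_2,v_5] − [v_0,v_5] + [v_0,v_2].
As a 15×10 matrix over Z this has rank 10, with invariant factors (1,1,1,1,1,1,1,1,1,2).

Computing H_k = (kernel of ∂_k) / (image of ∂_{k+1}):

  H_0: rank C_0 − rank ∂_1 = 6 − 5 = 1, and the invariant factors of ∂_1 are all 1, so H_0 = Z.
  H_1: rank ker ∂_1 − rank ∂_2 = (15 − 5) − 10 = 0, and ∂_2 has invariant factor 2 > 1, so H_1 = Z/2.
  H_2: rank ker ∂_2 − rank ∂_3 = (10 − 10) − 0 = 0, and there is no ∂_3, so H_2 = 0.

H_0 ≅ Z,  H_1 ≅ Z/2,  H_2 = 0.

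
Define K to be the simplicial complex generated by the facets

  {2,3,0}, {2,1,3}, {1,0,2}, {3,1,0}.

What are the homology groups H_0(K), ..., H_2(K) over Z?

H_0 ≅ Z,  H_1 = 0,  H_2 ≅ Z.

Order the vertices as 0 < 1 < 2 < 3. Listing each simplex with vertices in this order, K has dimension 2 with simplices:

  0-simplices (4): [0], [1], [2], [3]
  1-simplices (6): [0,1], [0,2], [0,3], [1,2], [1,3], [2,3]
  2-simplices (4): [0,1,2], [0,1,3], [0,2,3], [1,2,3]

Hence C_0 ≅ Z^4, C_1 ≅ Z^6, C_2 ≅ Z^4.

Boundary ∂_1: C_1 → C_0 sends each edge [p,q] (with p < q) to q − p. For instance
  ∂[0,1] = [1] − [0].
The 4×6 boundary matrix has rank 3 and Smith normal form diag(1,1,1).

The boundary map ∂_2: C_2 → C_1 sends each 2-simplex [p,q,r] to [q,r] − [p,r] + [p,q]. For instance
  ∂[0,2,3] = [2,3] − [0,3] + [0,2],
  ∂[1,2,3] = [2,3] − [1,3] + [1,2].
This gives a 6×4 integer matrix of rank 3; reducing to Smith normal form yields diagonal entries (1,1,1).

Now H_k = ker ∂_k / im ∂_{k+1}, so:

  H_0: rank C_0 − rank ∂_1 = 4 − 3 = 1, and the invariant factors of ∂_1 are all 1, so H_0 = Z.
  H_1: rank ker ∂_1 − rank ∂_2 = (6 − 3) − 3 = 0, and the invariant factors of ∂_2 are all 1, so H_1 = 0.
  H_2: rank ker ∂_2 − rank ∂_3 = (4 − 3) − 0 = 1, and there is no ∂_3, so H_2 = Z.

(K is a triangulation of the 2-sphere S^2.)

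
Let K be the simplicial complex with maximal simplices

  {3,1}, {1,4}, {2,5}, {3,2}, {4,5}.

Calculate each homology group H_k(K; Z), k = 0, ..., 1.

H_0 ≅ Z,  H_1 ≅ Z.

We work with the vertex ordering 1 < 2 < 3 < 4 < 5. The simplices of K, each written with vertices in increasing order, are:

  0-simplices (5): [1], [2], [3], [4], [5]
  1-simplices (5): [1,3], [1,4], [2,3], [2,5], [4,5]

giving chain groups C_0 ≅ Z^5, C_1 ≅ Z^5.

Boundary ∂_1: C_1 → C_0 sends each edge [p,q] (with p < q) to q − p. For instance
  ∂[1,3] = [3] − [1].
The 5×5 boundary matrix has rank 4 and Smith normal form diag(1,1,1,1).

Now H_k = ker ∂_k / im ∂_{k+1}, so:

  H_0: rank C_0 − rank ∂_1 = 5 − 4 = 1, and the invariant factors of ∂_1 are all 1, so H_0 = Z.
  H_1: rank ker ∂_1 − rank ∂_2 = (5 − 4) − 0 = 1, and there is no ∂_2, so H_1 = Z.

As a check, the Euler characteristic is 5 − 5 = 0, which agrees with 1 − 1 = 0.
(K is a triangulation of the circle S^1.)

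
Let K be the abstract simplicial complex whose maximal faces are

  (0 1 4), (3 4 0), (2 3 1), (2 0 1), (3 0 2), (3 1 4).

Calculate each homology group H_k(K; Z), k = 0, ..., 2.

Fix the vertex order 0 < 1 < 2 < 3 < 4 and write every simplex with vertices in increasing order. Then dim K = 2 and the simplices of K are:

  0-simplices (5): [0], [1], [2], [3], [4]
  1-simplices (9): [0,1], [0,2], [0,3], [0,4], [1,2], [1,3], [1,4], [2,3], [3,4]
  2-simplices (6): [0,1,2], [0,1,4], [0,2,3], [0,3,4], [1,2,3], [1,3,4]

so the chain groups are C_0 ≅ Z^5, C_1 ≅ Z^9, C_2 ≅ Z^6.

Boundary ∂_1: C_1 → C_0 is given by ∂[p,q] = [q] − [p]. For instance
  ∂[0,1] = [1] − [0].
The 5×9 boundary matrix has rank 4 and Smith normal form diag(1,1,1,1).

Boundary ∂_2: C_2 → C_1 maps a triangle to the signed sum of its edges. For instance
  ∂[0,2,3] = [2,3] − [0,3] + [0,2],
  ∂[0,3,4] = [3,4] − [0,4] + [0,3].
The 9×6 boundary matrix has rank 5 and Smith normal form diag(1,1,1,1,1).

From H_k ≅ ker(∂_k) / im(∂_{k+1}) we obtain:

  H_0: rank C_0 − rank ∂_1 = 5 − 4 = 1, and the invariant factors of ∂_1 are all 1, so H_0 ≅ Z.
  H_1: rank ker ∂_1 − rank ∂_2 = (9 − 4) − 5 = 0, and the invariant factors of ∂_2 are all 1, so H_1 ≅ 0.
  H_2: rank ker ∂_2 − rank ∂_3 = (6 − 5) − 0 = 1, and there is no ∂_3, so H_2 ≅ Z.

H_0 = Z,  H_1 = 0,  H_2 = Z.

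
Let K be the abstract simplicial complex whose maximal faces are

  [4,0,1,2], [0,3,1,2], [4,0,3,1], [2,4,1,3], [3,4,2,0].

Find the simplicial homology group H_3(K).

We work with the vertex ordering 0 < 1 < 2 < 3 < 4. The simplices of K, each written with vertices in increasing order, are:

  0-simplices (5): [0], [1], [2], [3], [4]
  1-simplices (10): [0,1], [0,2], [0,3], [0,4], [1,2], [1,3], [1,4], [2,3], [2,4], [3,4]
  2-simplices (10): [0,1,2], [0,1,3], [0,1,4], [0,2,3], [0,2,4], [0,3,4], [1,2,3], [1,2,4], [1,3,4], [2,3,4]
  3-simplices (5): [0,1,2,3], [0,1,2,4], [0,1,3,4], [0,2,3,4], [1,2,3,4]

so the chain groups are C_0 ≅ Z^5, C_1 ≅ Z^10, C_2 ≅ Z^10, C_3 ≅ Z^5.

Boundary ∂_1: C_1 → C_0 is given by ∂[p,q] = [q] − [p].
The resulting 5×10 matrix has rank 4, and its Smith normal form has invariant factors (1,1,1,1).

The boundary map ∂_2: C_2 → C_1 maps a triangle to the signed sum of its edges. For instance
  ∂[0,2,3] = [2,3] − [0,3] + [0,2],
  ∂[1,3,4] = [3,4] − [1,4] + [1,3].
This gives a 10×10 integer matrix of rank 6; reducing to Smith normal form yields diagonal entries (1,1,1,1,1,1).

The boundary map ∂_3: C_3 → C_2 sends each 3-simplex σ to the alternating sum Σ_i (−1)^i (σ with its i-th vertex removed). For instance
  ∂[0,1,2,3] = [1,2,3] − [0,2,3] + [0,1,3] − [0,1,2],
  ∂[0,1,2,4] = [1,2,4] − [0,2,4] + [0,1,4] − [0,1,2].
As a 10×5 matrix over Z this has rank 4, with invariant factors (1,1,1,1).

Computing H_k = (kernel of ∂_k) / (image of ∂_{k+1}):

  H_3: rank ker ∂_3 − rank ∂_4 = (5 − 4) − 0 = 1, and there is no ∂_4, so H_3 ≅ Z.

H_3 ≅ Z.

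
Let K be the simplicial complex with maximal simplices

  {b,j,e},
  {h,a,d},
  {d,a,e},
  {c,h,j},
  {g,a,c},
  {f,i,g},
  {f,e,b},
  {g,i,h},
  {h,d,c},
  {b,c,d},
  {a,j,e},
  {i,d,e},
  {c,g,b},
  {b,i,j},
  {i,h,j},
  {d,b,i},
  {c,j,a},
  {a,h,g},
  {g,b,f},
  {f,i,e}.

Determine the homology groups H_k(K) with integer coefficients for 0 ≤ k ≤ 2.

K has 10 vertices, 30 edges, 20 triangles.
rank ∂_0 = 0, rank ∂_1 = 9 ⇒ b_0 = 10 − 0 − 9 = 1; all invariant factors of ∂_1 are 1 so no torsion. So H_0 = Z.
rank ∂_1 = 9, rank ∂_2 = 20 ⇒ b_1 = 30 − 9 − 20 = 1; ∂_2 has invariant factor(s) [2] giving torsion. So H_1 = Z ⊕ Z_2.
rank ∂_2 = 20, rank ∂_3 = 0 ⇒ b_2 = 20 − 20 − 0 = 0. So H_2 = 0.

H_0 = Z,  H_1 = Z ⊕ Z_2,  H_2 = 0.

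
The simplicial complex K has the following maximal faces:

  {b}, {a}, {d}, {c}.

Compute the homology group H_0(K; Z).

Fix the vertex order a < b < c < d and write every simplex with vertices in increasing order. Then dim K = 0 and the simplices of K are:

  0-simplices (4): a, b, c, d

giving chain groups C_0 ≅ Z^4.

Computing H_k = (kernel of ∂_k) / (image of ∂_{k+1}):

  H_0: rank C_0 − rank ∂_1 = 4 − 0 = 4, and there is no ∂_1, so H_0 = Z^4.

H_0 = Z^4.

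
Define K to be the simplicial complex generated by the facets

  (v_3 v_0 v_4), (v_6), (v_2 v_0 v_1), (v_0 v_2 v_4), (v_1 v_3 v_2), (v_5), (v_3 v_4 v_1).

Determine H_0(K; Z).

H_0 = Z^3.

Fix the vertex order v_0 < v_1 < v_2 < v_3 < v_4 < v_5 < v_6 and write every simplex with vertices in increasing order. Then dim K = 2 and the simplices of K are:

  0-simplices (7): [v_0], [v_1], [v_2], [v_3], [v_4], [v_5], [v_6]
  1-simplices (10): [v_0,v_1], [v_0,v_2], [v_0,v_3], [v_0,v_4], [v_1,v_2], [v_1,v_3], [v_1,v_4], [v_2,v_3], [v_2,v_4], [v_3,v_4]
  2-simplices (5): [v_0,v_1,v_2], [v_0,v_2,v_4], [v_0,v_3,v_4], [v_1,v_2,v_3], [v_1,v_3,v_4]

giving chain groups C_0 ≅ Z^7, C_1 ≅ Z^10, C_2 ≅ Z^5.

Boundary ∂_1: C_1 → C_0 maps an edge to its endpoints' difference, ∂[p,q] = q − p. For instance
  ∂[v_3,v_4] = [v_4] − [v_3].
The 7×10 boundary matrix has rank 4 and Smith normal form diag(1,1,1,1).

∂_2: C_2 → C_1 sends each 2-simplex [p,q,r] to [q,r] − [p,r] + [p,q]. For instance
  ∂[v_0,v_2,v_4] = [v_2,v_4] − [v_0,v_4] + [v_0,v_2],
  ∂[v_1,v_2,v_3] = [v_2,v_3] − [v_1,v_3] + [v_1,v_2].
This gives a 10×5 integer matrix of rank 5; reducing to Smith normal form yields diagonal entries (1,1,1,1,1).

Reading off H_k = ker ∂_k / im ∂_{k+1}:

  H_0: rank C_0 − rank ∂_1 = 7 − 4 = 3, and the invariant factors of ∂_1 are all 1, so H_0 = Z^3.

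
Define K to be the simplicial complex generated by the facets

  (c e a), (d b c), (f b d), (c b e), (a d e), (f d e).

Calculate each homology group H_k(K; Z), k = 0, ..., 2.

H_0 = Z,  H_1 = Z,  H_2 = 0.

Take the total order a < b < c < d < e < f on the vertex set. Then K (dimension 2) consists of the simplices:

  0-simplices (6): a, b, c, d, e, f
  1-simplices (12): ac, ad, ae, bc, bd, be, bf, cd, ce, de, df, ef
  2-simplices (6): ace, ade, bcd, bce, bdf, def

so the chain groups are C_0 ≅ Z^6, C_1 ≅ Z^12, C_2 ≅ Z^6.

∂_1: C_1 → C_0 maps an edge to its endpoints' difference, ∂[p,q] = q − p.
As a 6×12 matrix over Z this has rank 5, with invariant factors (1,1,1,1,1).

Boundary ∂_2: C_2 → C_1 sends each 2-simplex [p,q,r] to [q,r] − [p,r] + [p,q]. For instance
  ∂bcd = cd − bd + bc,
  ∂bdf = df − bf + bd.
The resulting 12×6 matrix has rank 6, and its Smith normal form has invariant factors (1,1,1,1,1,1).

Now H_k = ker ∂_k / im ∂_{k+1}, so:

  H_0: rank C_0 − rank ∂_1 = 6 − 5 = 1, and the invariant factors of ∂_1 are all 1, so H_0 ≅ Z.
  H_1: rank ker ∂_1 − rank ∂_2 = (12 − 5) − 6 = 1, and the invariant factors of ∂_2 are all 1, so H_1 ≅ Z.
  H_2: rank ker ∂_2 − rank ∂_3 = (6 − 6) − 0 = 0, and there is no ∂_3, so H_2 ≅ 0.

As a check, the Euler characteristic is 6 − 12 + 6 = 0, which agrees with 1 − 1 + 0 = 0.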